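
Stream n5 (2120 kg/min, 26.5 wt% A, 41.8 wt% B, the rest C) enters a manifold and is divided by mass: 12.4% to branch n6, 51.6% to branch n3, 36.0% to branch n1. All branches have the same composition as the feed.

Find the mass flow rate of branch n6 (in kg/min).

262.9 kg/min

Branch n6 flow = 0.124×2120 = 262.88 kg/min.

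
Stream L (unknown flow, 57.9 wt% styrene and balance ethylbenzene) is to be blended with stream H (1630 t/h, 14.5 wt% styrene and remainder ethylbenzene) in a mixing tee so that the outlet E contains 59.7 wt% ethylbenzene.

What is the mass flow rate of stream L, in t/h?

2389 t/h

Let L be the unknown flow. Total out = 1630 + L.
ethylbenzene balance: 1393.6 + 0.421·L = 0.597·(1630 + L)
(0.421 − 0.597)·L = 0.597×1630 − 1393.6 = -420.54
L = -420.54 / -0.176 = 2389.4 t/h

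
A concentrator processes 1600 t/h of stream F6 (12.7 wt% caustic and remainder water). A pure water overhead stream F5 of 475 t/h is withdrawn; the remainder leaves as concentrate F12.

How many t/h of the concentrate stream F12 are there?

1125 t/h

Concentrate = 1600 − 475 = 1125 t/h.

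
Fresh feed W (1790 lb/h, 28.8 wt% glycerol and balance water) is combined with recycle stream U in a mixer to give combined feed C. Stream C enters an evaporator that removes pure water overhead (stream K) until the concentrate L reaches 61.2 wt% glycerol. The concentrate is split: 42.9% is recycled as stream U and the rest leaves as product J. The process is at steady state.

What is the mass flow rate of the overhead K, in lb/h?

947.6 lb/h

Overall glycerol balance (none leaves overhead): glycerol in fresh feed = glycerol in product, i.e. 1790×0.288 = (1−0.429)·L·0.612.
L = 515.52/(0.612×0.571) = 1475.2 lb/h.
Recycle U = 0.429×1475.2 = 632.87 lb/h.
Combined feed C = 1790 + 632.87 = 2422.9 lb/h.
Overhead K = C − L = 2422.9 − 1475.2 = 947.65 lb/h.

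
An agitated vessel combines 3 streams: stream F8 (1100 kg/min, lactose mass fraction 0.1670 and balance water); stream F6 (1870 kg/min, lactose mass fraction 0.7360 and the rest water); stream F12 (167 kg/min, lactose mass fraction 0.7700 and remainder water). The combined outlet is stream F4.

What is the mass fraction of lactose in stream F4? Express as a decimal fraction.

Total flow out = 1100 + 1870 + 167 = 3137 kg/min.
lactose in = 1100×0.167 + 1870×0.736 + 167×0.770 = 1688.6 kg/min.
lactose mass fraction in F4 = 1688.6/3137 = 0.5383.

0.5383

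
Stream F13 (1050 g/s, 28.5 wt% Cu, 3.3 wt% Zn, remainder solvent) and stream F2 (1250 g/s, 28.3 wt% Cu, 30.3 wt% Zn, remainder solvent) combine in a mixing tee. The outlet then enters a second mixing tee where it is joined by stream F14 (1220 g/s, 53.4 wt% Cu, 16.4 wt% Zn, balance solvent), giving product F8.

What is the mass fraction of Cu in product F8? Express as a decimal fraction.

0.371

Overall, product flow = 3520 g/s.
Cu in = 1050×0.285 + 1250×0.283 + 1220×0.534 = 1304.5 g/s.
Cu fraction in F8 = 0.371.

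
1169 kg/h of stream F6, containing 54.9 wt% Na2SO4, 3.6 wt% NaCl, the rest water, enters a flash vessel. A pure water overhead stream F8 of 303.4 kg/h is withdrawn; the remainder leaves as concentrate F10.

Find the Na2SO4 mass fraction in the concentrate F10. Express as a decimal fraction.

0.741

Na2SO4 is not removed: 1169×0.549 = 641.78 kg/h of Na2SO4 enters F10.
Concentrate = 1169 − 303.4 = 865.6 kg/h.
Mass fraction = 641.78/865.6 = 0.741.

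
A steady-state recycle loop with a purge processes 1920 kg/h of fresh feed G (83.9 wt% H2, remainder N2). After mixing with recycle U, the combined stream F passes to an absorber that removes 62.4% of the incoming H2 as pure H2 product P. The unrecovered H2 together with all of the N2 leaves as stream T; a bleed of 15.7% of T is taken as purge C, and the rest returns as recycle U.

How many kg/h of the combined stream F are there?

4327 kg/h

N2 enters only via G and leaves only via the purge: 1920×0.161 = 0.157×(N2 in T), and the absorber passes all N2, so N2 in F = N2 in T = 1968.9 kg/h.
H2 in F: m_A = 1920×0.839 + (1−0.157)·(1−0.624)·m_A, so m_A = 1610.9/0.6830 = 2358.4 kg/h.
F = 2358.4 + 1968.9 = 4327.3 kg/h.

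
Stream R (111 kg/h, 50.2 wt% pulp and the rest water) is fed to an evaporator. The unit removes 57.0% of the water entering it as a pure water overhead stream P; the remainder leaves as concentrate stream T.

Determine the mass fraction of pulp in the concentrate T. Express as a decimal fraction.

0.7010

pulp is not removed: 111×0.502 = 55.722 kg/h of pulp enters T.
water entering = 111×0.498 = 55.278 kg/h; overhead removed = 0.570×55.278 = 31.508 kg/h.
Concentrate = 111 − 31.508 = 79.492 kg/h.
Mass fraction = 55.722/79.492 = 0.7010.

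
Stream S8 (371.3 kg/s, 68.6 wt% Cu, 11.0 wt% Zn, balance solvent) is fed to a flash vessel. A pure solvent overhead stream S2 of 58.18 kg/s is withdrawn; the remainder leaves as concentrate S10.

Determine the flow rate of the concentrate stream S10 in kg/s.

Concentrate = 371.3 − 58.18 = 313.12 kg/s.

313.1 kg/s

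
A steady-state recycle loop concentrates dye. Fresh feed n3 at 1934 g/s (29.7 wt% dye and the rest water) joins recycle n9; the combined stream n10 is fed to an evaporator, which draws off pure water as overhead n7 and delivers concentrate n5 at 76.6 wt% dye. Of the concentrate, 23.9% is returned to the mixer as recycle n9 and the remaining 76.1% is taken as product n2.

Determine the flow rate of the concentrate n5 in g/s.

985.4 g/s

Overall dye balance (none leaves overhead): dye in fresh feed = dye in product, i.e. 1934×0.297 = (1−0.239)·n5·0.766.
n5 = 574.4/(0.766×0.761) = 985.37 g/s.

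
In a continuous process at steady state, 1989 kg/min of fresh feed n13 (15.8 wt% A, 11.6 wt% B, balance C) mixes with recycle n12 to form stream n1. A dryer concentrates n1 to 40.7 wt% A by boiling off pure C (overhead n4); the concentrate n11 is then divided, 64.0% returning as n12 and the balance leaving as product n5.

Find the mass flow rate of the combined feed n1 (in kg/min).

3362 kg/min

Overall A balance (none leaves overhead): A in fresh feed = A in product, i.e. 1989×0.158 = (1−0.640)·n11·0.407.
n11 = 314.26/(0.407×0.360) = 2144.8 kg/min.
Recycle n12 = 0.640×2144.8 = 1372.7 kg/min.
Combined feed n1 = 1989 + 1372.7 = 3361.7 kg/min.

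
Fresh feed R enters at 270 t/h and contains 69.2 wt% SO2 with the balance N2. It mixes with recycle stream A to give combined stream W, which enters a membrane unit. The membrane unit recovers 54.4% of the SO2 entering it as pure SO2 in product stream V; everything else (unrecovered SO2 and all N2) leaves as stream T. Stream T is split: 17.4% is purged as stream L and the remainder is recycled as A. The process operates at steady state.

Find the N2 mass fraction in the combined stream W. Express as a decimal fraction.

0.615

N2 enters only via R and leaves only via the purge: 270×0.308 = 0.174×(N2 in T), and the membrane unit passes all N2, so N2 in W = N2 in T = 477.93 t/h.
SO2 in W: m_A = 270×0.692 + (1−0.174)·(1−0.544)·m_A, so m_A = 186.84/0.6233 = 299.74 t/h.
W = 299.74 + 477.93 = 777.67 t/h.
N2 fraction in W = 477.93/777.67 = 0.615.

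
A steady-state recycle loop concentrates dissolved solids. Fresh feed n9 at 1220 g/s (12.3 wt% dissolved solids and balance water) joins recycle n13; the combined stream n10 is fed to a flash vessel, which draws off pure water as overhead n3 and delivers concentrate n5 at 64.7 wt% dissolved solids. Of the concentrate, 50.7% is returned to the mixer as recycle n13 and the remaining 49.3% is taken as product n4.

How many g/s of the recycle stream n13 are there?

238.5 g/s

Overall dissolved solids balance (none leaves overhead): dissolved solids in fresh feed = dissolved solids in product, i.e. 1220×0.123 = (1−0.507)·n5·0.647.
n5 = 150.06/(0.647×0.493) = 470.45 g/s.
Recycle n13 = 0.507×470.45 = 238.52 g/s.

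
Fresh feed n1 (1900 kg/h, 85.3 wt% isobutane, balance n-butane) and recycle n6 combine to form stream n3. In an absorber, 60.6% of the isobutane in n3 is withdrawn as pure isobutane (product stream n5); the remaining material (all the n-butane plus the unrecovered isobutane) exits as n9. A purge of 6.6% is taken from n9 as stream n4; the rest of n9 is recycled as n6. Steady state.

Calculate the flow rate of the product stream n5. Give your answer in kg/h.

1554 kg/h

isobutane in n3: m_A = 1900×0.853 + (1−0.066)·(1−0.606)·m_A, so m_A = 1620.7/0.6320 = 2564.4 kg/h.
Product n5 = 0.606×2564.4 = 1554 kg/h.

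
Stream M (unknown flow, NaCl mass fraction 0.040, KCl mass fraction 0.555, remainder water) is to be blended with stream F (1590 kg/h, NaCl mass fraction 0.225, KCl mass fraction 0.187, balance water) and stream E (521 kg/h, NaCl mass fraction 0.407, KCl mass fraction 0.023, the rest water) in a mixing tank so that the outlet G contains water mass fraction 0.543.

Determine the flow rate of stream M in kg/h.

Let M be the unknown flow. Total out = 2111 + M.
water balance: 1231.9 + 0.405·M = 0.543·(2111 + M)
(0.405 − 0.543)·M = 0.543×2111 − 1231.9 = -85.617
M = -85.617 / -0.138 = 620.41 kg/h

620.4 kg/h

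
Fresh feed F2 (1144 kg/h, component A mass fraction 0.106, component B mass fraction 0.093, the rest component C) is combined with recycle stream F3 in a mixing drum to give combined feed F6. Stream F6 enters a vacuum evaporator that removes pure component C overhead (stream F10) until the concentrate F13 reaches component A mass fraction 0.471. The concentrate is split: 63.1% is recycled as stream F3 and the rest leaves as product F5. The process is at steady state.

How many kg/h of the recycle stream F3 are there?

Overall component A balance (none leaves overhead): component A in fresh feed = component A in product, i.e. 1144×0.106 = (1−0.631)·F13·0.471.
F13 = 121.26/(0.471×0.369) = 697.73 kg/h.
Recycle F3 = 0.631×697.73 = 440.26 kg/h.

440.3 kg/h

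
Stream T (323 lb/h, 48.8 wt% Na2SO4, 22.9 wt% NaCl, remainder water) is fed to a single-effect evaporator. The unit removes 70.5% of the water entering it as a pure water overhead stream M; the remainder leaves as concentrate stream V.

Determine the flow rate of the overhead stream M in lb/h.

64.44 lb/h

water entering = 323×0.283 = 91.409 lb/h; overhead removed = 0.705×91.409 = 64.443 lb/h.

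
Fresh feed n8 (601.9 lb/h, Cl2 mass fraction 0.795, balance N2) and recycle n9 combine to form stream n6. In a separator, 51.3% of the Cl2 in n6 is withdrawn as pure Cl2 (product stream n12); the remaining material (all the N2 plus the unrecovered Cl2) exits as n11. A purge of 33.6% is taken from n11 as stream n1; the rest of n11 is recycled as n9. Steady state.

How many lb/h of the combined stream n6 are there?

1074 lb/h

N2 enters only via n8 and leaves only via the purge: 601.9×0.205 = 0.336×(N2 in n11), and the separator passes all N2, so N2 in n6 = N2 in n11 = 367.23 lb/h.
Cl2 in n6: m_A = 601.9×0.795 + (1−0.336)·(1−0.513)·m_A, so m_A = 478.51/0.6766 = 707.19 lb/h.
n6 = 707.19 + 367.23 = 1074.4 lb/h.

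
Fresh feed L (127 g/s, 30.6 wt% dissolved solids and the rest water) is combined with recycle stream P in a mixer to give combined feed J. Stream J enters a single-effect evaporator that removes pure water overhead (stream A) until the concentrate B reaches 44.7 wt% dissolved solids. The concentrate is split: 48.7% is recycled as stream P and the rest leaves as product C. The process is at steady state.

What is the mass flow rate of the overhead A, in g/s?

Overall dissolved solids balance (none leaves overhead): dissolved solids in fresh feed = dissolved solids in product, i.e. 127×0.306 = (1−0.487)·B·0.447.
B = 38.862/(0.447×0.513) = 169.47 g/s.
Recycle P = 0.487×169.47 = 82.533 g/s.
Combined feed J = 127 + 82.533 = 209.53 g/s.
Overhead A = J − B = 209.53 − 169.47 = 40.06 g/s.

40.06 g/s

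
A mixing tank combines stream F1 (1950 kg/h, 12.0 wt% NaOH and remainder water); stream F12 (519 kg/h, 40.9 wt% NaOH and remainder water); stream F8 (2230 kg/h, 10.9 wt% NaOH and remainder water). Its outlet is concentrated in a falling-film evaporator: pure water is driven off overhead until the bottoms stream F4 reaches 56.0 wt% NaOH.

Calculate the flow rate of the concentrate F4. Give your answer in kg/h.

NaOH entering = 1950×0.120 + 519×0.409 + 2230×0.109 = 689.34 kg/h.
All NaOH reports to F4, so F4 = 689.34/0.560 = 1231 kg/h.

1231 kg/h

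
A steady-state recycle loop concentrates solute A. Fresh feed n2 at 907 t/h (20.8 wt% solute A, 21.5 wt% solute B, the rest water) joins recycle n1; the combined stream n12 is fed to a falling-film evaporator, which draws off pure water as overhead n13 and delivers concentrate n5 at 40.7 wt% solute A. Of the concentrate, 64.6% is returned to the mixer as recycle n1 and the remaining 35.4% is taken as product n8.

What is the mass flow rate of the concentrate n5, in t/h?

Overall solute A balance (none leaves overhead): solute A in fresh feed = solute A in product, i.e. 907×0.208 = (1−0.646)·n5·0.407.
n5 = 188.66/(0.407×0.354) = 1309.4 t/h.

1309 t/h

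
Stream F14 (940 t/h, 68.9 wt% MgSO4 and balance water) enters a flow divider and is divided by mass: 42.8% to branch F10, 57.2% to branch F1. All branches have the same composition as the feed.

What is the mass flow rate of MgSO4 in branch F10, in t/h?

Branch F10 total = 0.428×940 = 402.32 t/h.
MgSO4 in F10 = 0.689×402.32 = 277.2 t/h.

277.2 t/h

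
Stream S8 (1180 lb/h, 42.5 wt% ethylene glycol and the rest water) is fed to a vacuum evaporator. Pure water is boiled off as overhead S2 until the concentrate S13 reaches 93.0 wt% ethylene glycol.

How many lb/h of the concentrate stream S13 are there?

539.2 lb/h

ethylene glycol is conserved: 1180×0.425 = 501.5 lb/h all reports to the concentrate.
Concentrate = 501.5/(target fraction) = 539.25 lb/h.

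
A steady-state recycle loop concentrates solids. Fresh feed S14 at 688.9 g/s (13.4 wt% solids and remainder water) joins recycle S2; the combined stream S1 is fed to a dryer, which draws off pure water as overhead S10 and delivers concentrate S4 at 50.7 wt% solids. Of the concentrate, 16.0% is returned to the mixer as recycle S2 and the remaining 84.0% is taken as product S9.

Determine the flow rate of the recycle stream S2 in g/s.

34.68 g/s

Overall solids balance (none leaves overhead): solids in fresh feed = solids in product, i.e. 688.9×0.134 = (1−0.160)·S4·0.507.
S4 = 92.313/(0.507×0.840) = 216.76 g/s.
Recycle S2 = 0.160×216.76 = 34.681 g/s.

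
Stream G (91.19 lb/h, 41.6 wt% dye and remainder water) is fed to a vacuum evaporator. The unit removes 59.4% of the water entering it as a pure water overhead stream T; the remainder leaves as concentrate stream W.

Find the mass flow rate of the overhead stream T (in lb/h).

water entering = 91.19×0.584 = 53.255 lb/h; overhead removed = 0.594×53.255 = 31.633 lb/h.

31.63 lb/h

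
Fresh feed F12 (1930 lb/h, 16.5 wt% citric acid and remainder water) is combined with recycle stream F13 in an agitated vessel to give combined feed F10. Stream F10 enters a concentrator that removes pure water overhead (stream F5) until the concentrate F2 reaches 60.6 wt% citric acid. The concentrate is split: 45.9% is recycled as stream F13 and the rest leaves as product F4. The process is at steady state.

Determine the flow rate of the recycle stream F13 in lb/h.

Overall citric acid balance (none leaves overhead): citric acid in fresh feed = citric acid in product, i.e. 1930×0.165 = (1−0.459)·F2·0.606.
F2 = 318.45/(0.606×0.541) = 971.34 lb/h.
Recycle F13 = 0.459×971.34 = 445.85 lb/h.

445.8 lb/h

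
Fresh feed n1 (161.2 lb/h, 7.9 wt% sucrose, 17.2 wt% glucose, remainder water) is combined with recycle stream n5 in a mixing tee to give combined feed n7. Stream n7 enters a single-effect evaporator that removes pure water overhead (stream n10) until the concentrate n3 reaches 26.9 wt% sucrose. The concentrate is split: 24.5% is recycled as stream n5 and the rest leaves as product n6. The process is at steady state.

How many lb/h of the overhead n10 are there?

Overall sucrose balance (none leaves overhead): sucrose in fresh feed = sucrose in product, i.e. 161.2×0.079 = (1−0.245)·n3·0.269.
n3 = 12.735/(0.269×0.755) = 62.704 lb/h.
Recycle n5 = 0.245×62.704 = 15.362 lb/h.
Combined feed n7 = 161.2 + 15.362 = 176.56 lb/h.
Overhead n10 = n7 − n3 = 176.56 − 62.704 = 113.86 lb/h.

113.9 lb/h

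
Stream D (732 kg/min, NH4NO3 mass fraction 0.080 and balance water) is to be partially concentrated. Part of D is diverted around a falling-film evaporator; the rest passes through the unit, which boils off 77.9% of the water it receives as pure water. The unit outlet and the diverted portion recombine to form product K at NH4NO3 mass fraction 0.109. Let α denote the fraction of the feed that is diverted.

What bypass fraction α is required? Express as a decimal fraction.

All 732×0.080 = 58.56 kg/min of NH4NO3 reaches K, so K = 58.56/0.109 = 537.25 kg/min and vapour = 194.75 kg/min.
The evaporator receives (1−α)·732 of feed at 0.920 water and removes 0.779 of that water:
0.779×0.920×(1−α)×732 = 194.75
(1−α) = 194.75/524.61 = 0.3712;  α = 0.6288.

0.629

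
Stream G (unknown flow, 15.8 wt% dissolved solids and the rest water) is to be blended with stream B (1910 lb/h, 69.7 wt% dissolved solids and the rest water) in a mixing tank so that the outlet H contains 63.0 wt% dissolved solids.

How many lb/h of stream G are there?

Let G be the unknown flow. Total out = 1910 + G.
dissolved solids balance: 1331.3 + 0.158·G = 0.630·(1910 + G)
(0.158 − 0.630)·G = 0.630×1910 − 1331.3 = -127.97
G = -127.97 / -0.472 = 271.12 lb/h

271.1 lb/h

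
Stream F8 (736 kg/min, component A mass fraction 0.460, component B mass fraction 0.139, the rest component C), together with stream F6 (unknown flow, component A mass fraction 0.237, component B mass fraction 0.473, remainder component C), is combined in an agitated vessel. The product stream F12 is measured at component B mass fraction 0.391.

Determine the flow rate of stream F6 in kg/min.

Let F6 be the unknown flow. Total out = 736 + F6.
component B balance: 102.3 + 0.473·F6 = 0.391·(736 + F6)
(0.473 − 0.391)·F6 = 0.391×736 − 102.3 = 185.47
F6 = 185.47 / 0.082 = 2261.9 kg/min

2262 kg/min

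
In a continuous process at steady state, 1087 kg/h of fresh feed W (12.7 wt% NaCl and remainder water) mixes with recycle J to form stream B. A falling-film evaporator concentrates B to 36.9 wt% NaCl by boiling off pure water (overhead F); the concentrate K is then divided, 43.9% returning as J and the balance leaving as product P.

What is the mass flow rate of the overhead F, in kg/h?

712.9 kg/h

Overall NaCl balance (none leaves overhead): NaCl in fresh feed = NaCl in product, i.e. 1087×0.127 = (1−0.439)·K·0.369.
K = 138.05/(0.369×0.561) = 666.87 kg/h.
Recycle J = 0.439×666.87 = 292.76 kg/h.
Combined feed B = 1087 + 292.76 = 1379.8 kg/h.
Overhead F = B − K = 1379.8 − 666.87 = 712.88 kg/h.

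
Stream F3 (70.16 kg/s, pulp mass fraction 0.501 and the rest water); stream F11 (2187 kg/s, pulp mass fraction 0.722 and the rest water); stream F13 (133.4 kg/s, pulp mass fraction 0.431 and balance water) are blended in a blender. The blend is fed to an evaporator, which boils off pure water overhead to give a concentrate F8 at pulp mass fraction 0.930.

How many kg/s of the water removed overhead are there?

pulp entering = 70.16×0.501 + 2187×0.722 + 133.4×0.431 = 1671.7 kg/s.
All pulp reports to F8, so F8 = 1671.7/0.930 = 1797.5 kg/s.
Total feed = 2390.6 kg/s; overhead = 2390.6 − 1797.5 = 593.08 kg/s.

593.1 kg/s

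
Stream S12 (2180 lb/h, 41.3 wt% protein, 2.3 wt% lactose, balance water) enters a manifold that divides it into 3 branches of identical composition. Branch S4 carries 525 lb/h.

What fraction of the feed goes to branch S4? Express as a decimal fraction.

0.241

Fraction to S4 = 525/2180 = 0.2408.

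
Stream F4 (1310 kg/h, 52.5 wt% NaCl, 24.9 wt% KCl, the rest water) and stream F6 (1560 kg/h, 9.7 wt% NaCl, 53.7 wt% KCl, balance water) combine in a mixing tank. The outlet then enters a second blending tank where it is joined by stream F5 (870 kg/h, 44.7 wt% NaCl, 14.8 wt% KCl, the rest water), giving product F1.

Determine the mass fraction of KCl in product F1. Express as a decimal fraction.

0.3456

Overall, product flow = 3740 kg/h.
KCl in = 1310×0.249 + 1560×0.537 + 870×0.148 = 1292.7 kg/h.
KCl fraction in F1 = 0.3456.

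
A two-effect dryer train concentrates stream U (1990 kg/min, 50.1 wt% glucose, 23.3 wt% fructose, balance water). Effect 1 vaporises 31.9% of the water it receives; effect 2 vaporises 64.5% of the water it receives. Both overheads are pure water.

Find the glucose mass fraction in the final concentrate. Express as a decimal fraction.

0.628

water in feed = 1990×0.266 = 529.34 kg/min.
After stage 1: water left = (1−0.319)×529.34 = 360.48; stream total = 1821.1 kg/min.
After stage 2: water left = (1−0.645)×360.48 = 127.97; final concentrate = 1588.6 kg/min.
glucose fraction = 996.99/1588.6 = 0.628.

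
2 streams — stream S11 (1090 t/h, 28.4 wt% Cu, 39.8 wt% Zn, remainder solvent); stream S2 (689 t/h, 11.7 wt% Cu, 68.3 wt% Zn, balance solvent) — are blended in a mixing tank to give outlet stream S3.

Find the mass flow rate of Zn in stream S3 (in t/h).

Zn out = Zn in = 1090×0.398 + 689×0.683 = 904.41 t/h.

904.4 t/h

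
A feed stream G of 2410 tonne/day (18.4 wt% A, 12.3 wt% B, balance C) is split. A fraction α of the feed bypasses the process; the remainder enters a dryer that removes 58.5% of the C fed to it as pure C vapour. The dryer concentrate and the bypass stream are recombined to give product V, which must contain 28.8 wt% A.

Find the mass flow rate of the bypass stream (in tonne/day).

263.3 tonne/day

All 2410×0.184 = 443.44 tonne/day of A reaches V, so V = 443.44/0.288 = 1539.7 tonne/day and vapour = 870.28 tonne/day.
The evaporator receives (1−α)·2410 of feed at 0.693 C and removes 0.585 of that C:
0.585×0.693×(1−α)×2410 = 870.28
(1−α) = 870.28/977.03 = 0.8907;  α = 0.1093.
Bypass flow = 0.1093×2410 = 263.31 tonne/day.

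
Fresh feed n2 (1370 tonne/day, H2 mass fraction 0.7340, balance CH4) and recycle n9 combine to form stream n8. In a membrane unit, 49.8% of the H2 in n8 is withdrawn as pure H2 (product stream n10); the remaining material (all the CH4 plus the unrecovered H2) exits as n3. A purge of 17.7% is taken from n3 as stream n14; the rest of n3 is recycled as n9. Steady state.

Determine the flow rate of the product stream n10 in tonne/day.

H2 in n8: m_A = 1370×0.734 + (1−0.177)·(1−0.498)·m_A, so m_A = 1005.6/0.5869 = 1713.5 tonne/day.
Product n10 = 0.498×1713.5 = 853.33 tonne/day.

853.3 tonne/day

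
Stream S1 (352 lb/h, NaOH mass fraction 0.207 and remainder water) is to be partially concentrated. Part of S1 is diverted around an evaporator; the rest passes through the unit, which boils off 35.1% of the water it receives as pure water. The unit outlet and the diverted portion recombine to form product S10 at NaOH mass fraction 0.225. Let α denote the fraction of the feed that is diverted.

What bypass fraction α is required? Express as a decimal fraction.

0.713

All 352×0.207 = 72.864 lb/h of NaOH reaches S10, so S10 = 72.864/0.225 = 323.84 lb/h and vapour = 28.16 lb/h.
The evaporator receives (1−α)·352 of feed at 0.793 water and removes 0.351 of that water:
0.351×0.793×(1−α)×352 = 28.16
(1−α) = 28.16/97.977 = 0.2874;  α = 0.7126.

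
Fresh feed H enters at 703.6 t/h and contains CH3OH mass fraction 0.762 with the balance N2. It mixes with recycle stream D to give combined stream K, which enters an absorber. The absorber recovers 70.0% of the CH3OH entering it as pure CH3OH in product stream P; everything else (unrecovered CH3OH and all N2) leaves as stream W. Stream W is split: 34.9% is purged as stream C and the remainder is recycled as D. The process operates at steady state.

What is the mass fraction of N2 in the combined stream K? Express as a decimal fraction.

0.419

N2 enters only via H and leaves only via the purge: 703.6×0.238 = 0.349×(N2 in W), and the absorber passes all N2, so N2 in K = N2 in W = 479.82 t/h.
CH3OH in K: m_A = 703.6×0.762 + (1−0.349)·(1−0.700)·m_A, so m_A = 536.14/0.8047 = 666.26 t/h.
K = 666.26 + 479.82 = 1146.1 t/h.
N2 fraction in K = 479.82/1146.1 = 0.419.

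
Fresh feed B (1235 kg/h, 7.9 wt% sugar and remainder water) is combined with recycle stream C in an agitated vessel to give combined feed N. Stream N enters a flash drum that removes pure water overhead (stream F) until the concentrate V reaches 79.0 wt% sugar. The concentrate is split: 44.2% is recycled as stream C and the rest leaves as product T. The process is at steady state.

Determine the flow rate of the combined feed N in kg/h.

1333 kg/h

Overall sugar balance (none leaves overhead): sugar in fresh feed = sugar in product, i.e. 1235×0.079 = (1−0.442)·V·0.790.
V = 97.565/(0.790×0.558) = 221.33 kg/h.
Recycle C = 0.442×221.33 = 97.826 kg/h.
Combined feed N = 1235 + 97.826 = 1332.8 kg/h.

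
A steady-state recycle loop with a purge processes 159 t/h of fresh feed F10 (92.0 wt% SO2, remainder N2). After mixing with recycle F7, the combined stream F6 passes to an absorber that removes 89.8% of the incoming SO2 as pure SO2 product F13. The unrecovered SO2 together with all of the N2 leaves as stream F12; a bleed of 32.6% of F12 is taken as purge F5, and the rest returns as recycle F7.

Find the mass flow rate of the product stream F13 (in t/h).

141.1 t/h

SO2 in F6: m_A = 159×0.920 + (1−0.326)·(1−0.898)·m_A, so m_A = 146.28/0.9313 = 157.08 t/h.
Product F13 = 0.898×157.08 = 141.06 t/h.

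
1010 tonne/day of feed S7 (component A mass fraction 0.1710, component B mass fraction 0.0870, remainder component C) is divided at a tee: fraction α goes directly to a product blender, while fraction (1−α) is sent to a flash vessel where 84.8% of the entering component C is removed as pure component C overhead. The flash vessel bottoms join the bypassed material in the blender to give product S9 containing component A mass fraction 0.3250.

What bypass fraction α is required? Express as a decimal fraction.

0.247

All 1010×0.171 = 172.71 tonne/day of component A reaches S9, so S9 = 172.71/0.325 = 531.42 tonne/day and vapour = 478.58 tonne/day.
The evaporator receives (1−α)·1010 of feed at 0.742 component C and removes 0.848 of that component C:
0.848×0.742×(1−α)×1010 = 478.58
(1−α) = 478.58/635.51 = 0.7531;  α = 0.2469.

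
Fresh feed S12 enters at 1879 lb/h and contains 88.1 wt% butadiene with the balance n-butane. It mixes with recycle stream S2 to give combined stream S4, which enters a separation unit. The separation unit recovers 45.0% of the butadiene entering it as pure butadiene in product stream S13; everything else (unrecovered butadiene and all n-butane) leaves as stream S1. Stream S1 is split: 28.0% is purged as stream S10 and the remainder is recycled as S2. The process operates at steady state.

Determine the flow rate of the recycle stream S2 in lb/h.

1660 lb/h

n-butane enters only via S12 and leaves only via the purge: 1879×0.119 = 0.280×(n-butane in S1), and the separation unit passes all n-butane, so n-butane in S4 = n-butane in S1 = 798.57 lb/h.
butadiene in S4: m_A = 1879×0.881 + (1−0.280)·(1−0.450)·m_A, so m_A = 1655.4/0.6040 = 2740.7 lb/h.
S1 = (1−0.450)×2740.7 + 798.57 = 2306 lb/h.
Recycle S2 = (1−0.280)×2306 = 1660.3 lb/h.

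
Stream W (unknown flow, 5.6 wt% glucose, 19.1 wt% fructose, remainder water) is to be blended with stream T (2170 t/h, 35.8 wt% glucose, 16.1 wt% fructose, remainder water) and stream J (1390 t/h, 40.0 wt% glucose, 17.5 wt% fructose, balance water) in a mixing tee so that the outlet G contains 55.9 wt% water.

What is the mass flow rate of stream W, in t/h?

Let W be the unknown flow. Total out = 3560 + W.
water balance: 1634.5 + 0.753·W = 0.559·(3560 + W)
(0.753 − 0.559)·W = 0.559×3560 − 1634.5 = 355.52
W = 355.52 / 0.194 = 1832.6 t/h

1833 t/h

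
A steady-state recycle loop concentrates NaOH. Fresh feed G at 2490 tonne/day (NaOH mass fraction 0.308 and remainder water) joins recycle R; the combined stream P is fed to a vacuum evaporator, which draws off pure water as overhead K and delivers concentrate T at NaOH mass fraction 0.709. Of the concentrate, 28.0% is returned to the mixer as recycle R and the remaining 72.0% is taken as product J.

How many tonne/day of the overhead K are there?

Overall NaOH balance (none leaves overhead): NaOH in fresh feed = NaOH in product, i.e. 2490×0.308 = (1−0.280)·T·0.709.
T = 766.92/(0.709×0.720) = 1502.4 tonne/day.
Recycle R = 0.280×1502.4 = 420.66 tonne/day.
Combined feed P = 2490 + 420.66 = 2910.7 tonne/day.
Overhead K = P − T = 2910.7 − 1502.4 = 1408.3 tonne/day.

1408 tonne/day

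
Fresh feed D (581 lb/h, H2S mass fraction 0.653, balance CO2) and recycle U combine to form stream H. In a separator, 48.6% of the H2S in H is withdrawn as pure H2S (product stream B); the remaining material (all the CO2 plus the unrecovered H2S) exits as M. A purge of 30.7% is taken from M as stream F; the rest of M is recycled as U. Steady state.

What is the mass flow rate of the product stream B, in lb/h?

286.4 lb/h

H2S in H: m_A = 581×0.653 + (1−0.307)·(1−0.486)·m_A, so m_A = 379.39/0.6438 = 589.3 lb/h.
Product B = 0.486×589.3 = 286.4 lb/h.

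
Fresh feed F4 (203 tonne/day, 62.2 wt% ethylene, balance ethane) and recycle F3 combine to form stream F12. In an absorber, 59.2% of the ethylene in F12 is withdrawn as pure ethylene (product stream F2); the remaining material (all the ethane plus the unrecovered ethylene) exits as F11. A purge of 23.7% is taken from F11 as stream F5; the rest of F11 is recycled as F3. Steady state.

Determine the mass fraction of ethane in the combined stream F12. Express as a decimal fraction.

0.638

ethane enters only via F4 and leaves only via the purge: 203×0.378 = 0.237×(ethane in F11), and the absorber passes all ethane, so ethane in F12 = ethane in F11 = 323.77 tonne/day.
ethylene in F12: m_A = 203×0.622 + (1−0.237)·(1−0.592)·m_A, so m_A = 126.27/0.6887 = 183.34 tonne/day.
F12 = 183.34 + 323.77 = 507.11 tonne/day.
ethane fraction in F12 = 323.77/507.11 = 0.638.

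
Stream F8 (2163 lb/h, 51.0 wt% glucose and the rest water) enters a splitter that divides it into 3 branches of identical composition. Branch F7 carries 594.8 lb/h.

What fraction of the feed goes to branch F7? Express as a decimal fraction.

0.275

Fraction to F7 = 594.8/2163 = 0.2750.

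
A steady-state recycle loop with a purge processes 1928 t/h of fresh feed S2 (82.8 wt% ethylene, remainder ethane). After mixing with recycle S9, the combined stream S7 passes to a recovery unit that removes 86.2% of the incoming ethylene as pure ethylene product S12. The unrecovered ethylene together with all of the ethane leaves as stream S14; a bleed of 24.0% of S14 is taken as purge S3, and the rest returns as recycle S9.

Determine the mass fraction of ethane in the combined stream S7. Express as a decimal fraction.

ethane enters only via S2 and leaves only via the purge: 1928×0.172 = 0.240×(ethane in S14), and the recovery unit passes all ethane, so ethane in S7 = ethane in S14 = 1381.7 t/h.
ethylene in S7: m_A = 1928×0.828 + (1−0.240)·(1−0.862)·m_A, so m_A = 1596.4/0.8951 = 1783.4 t/h.
S7 = 1783.4 + 1381.7 = 3165.2 t/h.
ethane fraction in S7 = 1381.7/3165.2 = 0.437.

0.437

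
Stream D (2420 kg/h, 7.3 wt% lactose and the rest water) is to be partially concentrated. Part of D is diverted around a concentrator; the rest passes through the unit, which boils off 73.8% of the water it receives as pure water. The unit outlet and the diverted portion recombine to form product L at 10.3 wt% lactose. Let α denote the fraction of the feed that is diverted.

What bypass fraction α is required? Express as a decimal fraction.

0.574

All 2420×0.073 = 176.66 kg/h of lactose reaches L, so L = 176.66/0.103 = 1715.1 kg/h and vapour = 704.85 kg/h.
The evaporator receives (1−α)·2420 of feed at 0.927 water and removes 0.738 of that water:
0.738×0.927×(1−α)×2420 = 704.85
(1−α) = 704.85/1655.6 = 0.4257;  α = 0.5743.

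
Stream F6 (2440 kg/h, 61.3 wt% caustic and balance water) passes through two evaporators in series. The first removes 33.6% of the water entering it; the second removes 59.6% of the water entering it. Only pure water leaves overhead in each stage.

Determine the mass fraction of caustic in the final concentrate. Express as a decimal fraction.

water in feed = 2440×0.387 = 944.28 kg/h.
After stage 1: water left = (1−0.336)×944.28 = 627; stream total = 2122.7 kg/h.
After stage 2: water left = (1−0.596)×627 = 253.31; final concentrate = 1749 kg/h.
caustic fraction = 1495.7/1749 = 0.855.

0.855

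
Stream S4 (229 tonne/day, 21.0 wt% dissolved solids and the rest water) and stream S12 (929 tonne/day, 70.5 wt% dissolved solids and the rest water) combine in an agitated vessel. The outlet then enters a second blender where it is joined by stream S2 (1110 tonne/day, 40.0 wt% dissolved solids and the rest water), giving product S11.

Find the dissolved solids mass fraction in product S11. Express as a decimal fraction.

Overall, product flow = 2268 tonne/day.
dissolved solids in = 229×0.210 + 929×0.705 + 1110×0.400 = 1147 tonne/day.
dissolved solids fraction in S11 = 0.506.

0.506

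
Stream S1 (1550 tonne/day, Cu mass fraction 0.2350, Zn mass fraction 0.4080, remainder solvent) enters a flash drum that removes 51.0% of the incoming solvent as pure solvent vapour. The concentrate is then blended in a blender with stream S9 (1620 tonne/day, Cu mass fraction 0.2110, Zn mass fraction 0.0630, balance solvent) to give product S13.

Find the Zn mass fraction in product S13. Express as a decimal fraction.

0.2543

Vapour removed = 0.510×0.357×1550 = 282.21 tonne/day; concentrate = 1267.8 tonne/day.
Zn reaching the mixer = 632.4 (from concentrate) + 1620×0.063 = 734.46 tonne/day.
Product flow = 1267.8 + 1620 = 2887.8 tonne/day; Zn fraction = 0.2543.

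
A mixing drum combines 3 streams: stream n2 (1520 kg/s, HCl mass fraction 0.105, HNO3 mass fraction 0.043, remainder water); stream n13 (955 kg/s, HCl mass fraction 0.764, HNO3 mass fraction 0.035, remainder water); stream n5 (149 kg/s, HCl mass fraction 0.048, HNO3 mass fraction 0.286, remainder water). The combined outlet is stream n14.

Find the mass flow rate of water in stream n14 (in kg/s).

water out = water in = 1520×0.852 + 955×0.201 + 149×0.666 = 1586.2 kg/s.

1586 kg/s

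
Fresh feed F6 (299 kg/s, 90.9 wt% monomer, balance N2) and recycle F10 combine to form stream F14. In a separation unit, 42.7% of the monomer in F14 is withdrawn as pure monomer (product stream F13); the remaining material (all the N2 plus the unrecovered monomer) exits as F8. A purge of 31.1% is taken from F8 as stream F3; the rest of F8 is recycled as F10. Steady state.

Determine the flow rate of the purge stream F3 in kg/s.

N2 enters only via F6 and leaves only via the purge: 299×0.091 = 0.311×(N2 in F8), and the separation unit passes all N2, so N2 in F14 = N2 in F8 = 87.489 kg/s.
monomer in F14: m_A = 299×0.909 + (1−0.311)·(1−0.427)·m_A, so m_A = 271.79/0.6052 = 449.09 kg/s.
F8 = (1−0.427)×449.09 + 87.489 = 344.82 kg/s.
Purge F3 = 0.311×344.82 = 107.24 kg/s.

107.2 kg/s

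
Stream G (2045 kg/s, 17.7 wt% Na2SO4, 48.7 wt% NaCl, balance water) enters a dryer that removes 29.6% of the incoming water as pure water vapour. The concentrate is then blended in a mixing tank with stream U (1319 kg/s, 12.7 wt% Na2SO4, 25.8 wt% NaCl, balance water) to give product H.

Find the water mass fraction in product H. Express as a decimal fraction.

0.4097

Vapour removed = 0.296×0.336×2045 = 203.39 kg/s; concentrate = 1841.6 kg/s.
water reaching the mixer = 483.73 (from concentrate) + 1319×0.615 = 1294.9 kg/s.
Product flow = 1841.6 + 1319 = 3160.6 kg/s; water fraction = 0.4097.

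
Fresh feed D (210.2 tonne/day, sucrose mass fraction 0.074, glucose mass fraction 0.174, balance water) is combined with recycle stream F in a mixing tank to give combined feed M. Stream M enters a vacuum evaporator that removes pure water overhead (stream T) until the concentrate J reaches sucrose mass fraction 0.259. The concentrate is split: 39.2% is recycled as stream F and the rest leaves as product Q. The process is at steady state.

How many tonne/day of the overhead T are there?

Overall sucrose balance (none leaves overhead): sucrose in fresh feed = sucrose in product, i.e. 210.2×0.074 = (1−0.392)·J·0.259.
J = 15.555/(0.259×0.608) = 98.778 tonne/day.
Recycle F = 0.392×98.778 = 38.721 tonne/day.
Combined feed M = 210.2 + 38.721 = 248.92 tonne/day.
Overhead T = M − J = 248.92 − 98.778 = 150.14 tonne/day.

150.1 tonne/day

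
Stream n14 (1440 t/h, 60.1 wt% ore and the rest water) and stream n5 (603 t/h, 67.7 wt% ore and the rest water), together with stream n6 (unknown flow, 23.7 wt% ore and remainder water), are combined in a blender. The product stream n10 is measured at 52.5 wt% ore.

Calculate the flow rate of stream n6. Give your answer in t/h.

Let n6 be the unknown flow. Total out = 2043 + n6.
ore balance: 1273.7 + 0.237·n6 = 0.525·(2043 + n6)
(0.237 − 0.525)·n6 = 0.525×2043 − 1273.7 = -201.1
n6 = -201.1 / -0.288 = 698.25 t/h

698.2 t/h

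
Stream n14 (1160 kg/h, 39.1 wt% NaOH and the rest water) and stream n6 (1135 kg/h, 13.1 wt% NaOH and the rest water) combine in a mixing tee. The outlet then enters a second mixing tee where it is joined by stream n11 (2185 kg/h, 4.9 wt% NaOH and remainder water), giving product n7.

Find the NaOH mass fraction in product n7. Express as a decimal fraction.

0.158

Overall, product flow = 4480 kg/h.
NaOH in = 1160×0.391 + 1135×0.131 + 2185×0.049 = 709.31 kg/h.
NaOH fraction in n7 = 0.158.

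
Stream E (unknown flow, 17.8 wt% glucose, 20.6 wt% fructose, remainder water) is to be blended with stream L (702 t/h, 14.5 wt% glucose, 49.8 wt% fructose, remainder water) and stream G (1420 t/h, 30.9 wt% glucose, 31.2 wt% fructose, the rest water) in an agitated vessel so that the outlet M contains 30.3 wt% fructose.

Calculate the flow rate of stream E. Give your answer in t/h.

1543 t/h

Let E be the unknown flow. Total out = 2122 + E.
fructose balance: 792.64 + 0.206·E = 0.303·(2122 + E)
(0.206 − 0.303)·E = 0.303×2122 − 792.64 = -149.67
E = -149.67 / -0.097 = 1543 t/h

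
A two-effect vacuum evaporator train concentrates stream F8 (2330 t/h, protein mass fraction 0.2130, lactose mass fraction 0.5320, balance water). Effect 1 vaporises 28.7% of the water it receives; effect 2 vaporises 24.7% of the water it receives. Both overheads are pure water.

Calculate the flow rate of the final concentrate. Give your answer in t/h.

water in feed = 2330×0.255 = 594.15 t/h.
After stage 1: water left = (1−0.287)×594.15 = 423.63; stream total = 2159.5 t/h.
After stage 2: water left = (1−0.247)×423.63 = 318.99; final concentrate = 2054.8 t/h.

2055 t/h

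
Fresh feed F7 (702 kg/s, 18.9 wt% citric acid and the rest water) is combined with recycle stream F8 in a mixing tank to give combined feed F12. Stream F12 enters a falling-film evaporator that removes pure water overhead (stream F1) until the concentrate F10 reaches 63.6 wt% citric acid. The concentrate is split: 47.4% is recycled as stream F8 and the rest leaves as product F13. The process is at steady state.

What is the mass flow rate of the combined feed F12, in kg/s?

890 kg/s

Overall citric acid balance (none leaves overhead): citric acid in fresh feed = citric acid in product, i.e. 702×0.189 = (1−0.474)·F10·0.636.
F10 = 132.68/(0.636×0.526) = 396.6 kg/s.
Recycle F8 = 0.474×396.6 = 187.99 kg/s.
Combined feed F12 = 702 + 187.99 = 889.99 kg/s.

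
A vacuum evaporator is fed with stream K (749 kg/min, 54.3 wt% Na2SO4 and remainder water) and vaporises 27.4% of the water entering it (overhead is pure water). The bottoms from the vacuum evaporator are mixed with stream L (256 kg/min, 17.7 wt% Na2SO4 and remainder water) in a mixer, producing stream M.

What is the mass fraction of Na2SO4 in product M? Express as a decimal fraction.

Vapour removed = 0.274×0.457×749 = 93.788 kg/min; concentrate = 655.21 kg/min.
Na2SO4 reaching the mixer = 406.71 (from concentrate) + 256×0.177 = 452.02 kg/min.
Product flow = 655.21 + 256 = 911.21 kg/min; Na2SO4 fraction = 0.4961.

0.4961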